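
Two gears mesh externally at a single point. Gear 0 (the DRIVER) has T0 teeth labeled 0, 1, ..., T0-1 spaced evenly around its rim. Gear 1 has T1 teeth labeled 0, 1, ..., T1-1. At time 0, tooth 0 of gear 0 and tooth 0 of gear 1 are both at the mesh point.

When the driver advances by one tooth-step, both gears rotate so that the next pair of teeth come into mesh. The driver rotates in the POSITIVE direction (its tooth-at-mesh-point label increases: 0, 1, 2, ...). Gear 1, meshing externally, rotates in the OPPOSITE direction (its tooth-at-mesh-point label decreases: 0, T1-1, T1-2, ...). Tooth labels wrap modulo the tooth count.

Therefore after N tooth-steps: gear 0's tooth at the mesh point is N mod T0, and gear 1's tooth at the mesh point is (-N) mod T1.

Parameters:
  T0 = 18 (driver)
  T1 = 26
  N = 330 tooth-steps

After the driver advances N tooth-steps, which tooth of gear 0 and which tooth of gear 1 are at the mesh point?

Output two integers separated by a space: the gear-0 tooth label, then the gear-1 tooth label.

Gear 0 (driver, T0=18): tooth at mesh = N mod T0
  330 = 18 * 18 + 6, so 330 mod 18 = 6
  gear 0 tooth = 6
Gear 1 (driven, T1=26): tooth at mesh = (-N) mod T1
  330 = 12 * 26 + 18, so 330 mod 26 = 18
  (-330) mod 26 = (-18) mod 26 = 26 - 18 = 8
Mesh after 330 steps: gear-0 tooth 6 meets gear-1 tooth 8

Answer: 6 8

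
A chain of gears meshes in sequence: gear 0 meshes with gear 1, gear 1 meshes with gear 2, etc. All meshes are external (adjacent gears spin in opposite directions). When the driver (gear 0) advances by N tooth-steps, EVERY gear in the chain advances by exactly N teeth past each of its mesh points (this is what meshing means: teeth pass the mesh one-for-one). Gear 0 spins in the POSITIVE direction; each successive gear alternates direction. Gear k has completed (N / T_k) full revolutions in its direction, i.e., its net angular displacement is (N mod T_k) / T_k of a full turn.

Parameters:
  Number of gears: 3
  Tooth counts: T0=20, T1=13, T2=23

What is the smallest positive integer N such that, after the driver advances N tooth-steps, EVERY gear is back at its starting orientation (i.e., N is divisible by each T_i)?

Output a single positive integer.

Gear k returns to start when N is a multiple of T_k.
All gears at start simultaneously when N is a common multiple of [20, 13, 23]; the smallest such N is lcm(20, 13, 23).
Start: lcm = T0 = 20
Fold in T1=13: gcd(20, 13) = 1; lcm(20, 13) = 20 * 13 / 1 = 260 / 1 = 260
Fold in T2=23: gcd(260, 23) = 1; lcm(260, 23) = 260 * 23 / 1 = 5980 / 1 = 5980
Full cycle length = 5980

Answer: 5980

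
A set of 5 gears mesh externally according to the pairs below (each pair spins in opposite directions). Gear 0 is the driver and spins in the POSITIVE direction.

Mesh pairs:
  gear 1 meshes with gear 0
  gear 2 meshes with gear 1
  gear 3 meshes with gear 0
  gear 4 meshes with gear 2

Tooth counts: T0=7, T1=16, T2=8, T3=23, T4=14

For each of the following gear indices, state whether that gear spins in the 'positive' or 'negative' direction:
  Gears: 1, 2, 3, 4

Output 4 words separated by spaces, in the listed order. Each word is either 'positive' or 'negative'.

Gear 0 (driver): positive (depth 0)
  gear 1: meshes with gear 0 -> depth 1 -> negative (opposite of gear 0)
  gear 2: meshes with gear 1 -> depth 2 -> positive (opposite of gear 1)
  gear 3: meshes with gear 0 -> depth 1 -> negative (opposite of gear 0)
  gear 4: meshes with gear 2 -> depth 3 -> negative (opposite of gear 2)
Queried indices 1, 2, 3, 4 -> negative, positive, negative, negative

Answer: negative positive negative negative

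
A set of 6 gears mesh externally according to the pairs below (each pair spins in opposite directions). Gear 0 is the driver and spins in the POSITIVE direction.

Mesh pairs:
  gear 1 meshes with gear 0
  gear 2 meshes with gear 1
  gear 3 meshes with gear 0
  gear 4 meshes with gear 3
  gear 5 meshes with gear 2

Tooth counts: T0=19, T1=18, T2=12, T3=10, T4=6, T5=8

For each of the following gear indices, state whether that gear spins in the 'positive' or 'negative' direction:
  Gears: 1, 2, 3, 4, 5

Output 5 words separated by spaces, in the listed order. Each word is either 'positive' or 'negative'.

Gear 0 (driver): positive (depth 0)
  gear 1: meshes with gear 0 -> depth 1 -> negative (opposite of gear 0)
  gear 2: meshes with gear 1 -> depth 2 -> positive (opposite of gear 1)
  gear 3: meshes with gear 0 -> depth 1 -> negative (opposite of gear 0)
  gear 4: meshes with gear 3 -> depth 2 -> positive (opposite of gear 3)
  gear 5: meshes with gear 2 -> depth 3 -> negative (opposite of gear 2)
Queried indices 1, 2, 3, 4, 5 -> negative, positive, negative, positive, negative

Answer: negative positive negative positive negative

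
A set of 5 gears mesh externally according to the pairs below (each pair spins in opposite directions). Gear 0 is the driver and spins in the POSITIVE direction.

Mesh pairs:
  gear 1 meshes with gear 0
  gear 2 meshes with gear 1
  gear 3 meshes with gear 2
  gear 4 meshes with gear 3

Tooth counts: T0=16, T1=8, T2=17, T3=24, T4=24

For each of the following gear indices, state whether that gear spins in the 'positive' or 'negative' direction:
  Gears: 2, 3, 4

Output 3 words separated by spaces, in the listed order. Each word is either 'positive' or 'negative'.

Answer: positive negative positive

Derivation:
Gear 0 (driver): positive (depth 0)
  gear 1: meshes with gear 0 -> depth 1 -> negative (opposite of gear 0)
  gear 2: meshes with gear 1 -> depth 2 -> positive (opposite of gear 1)
  gear 3: meshes with gear 2 -> depth 3 -> negative (opposite of gear 2)
  gear 4: meshes with gear 3 -> depth 4 -> positive (opposite of gear 3)
Queried indices 2, 3, 4 -> positive, negative, positive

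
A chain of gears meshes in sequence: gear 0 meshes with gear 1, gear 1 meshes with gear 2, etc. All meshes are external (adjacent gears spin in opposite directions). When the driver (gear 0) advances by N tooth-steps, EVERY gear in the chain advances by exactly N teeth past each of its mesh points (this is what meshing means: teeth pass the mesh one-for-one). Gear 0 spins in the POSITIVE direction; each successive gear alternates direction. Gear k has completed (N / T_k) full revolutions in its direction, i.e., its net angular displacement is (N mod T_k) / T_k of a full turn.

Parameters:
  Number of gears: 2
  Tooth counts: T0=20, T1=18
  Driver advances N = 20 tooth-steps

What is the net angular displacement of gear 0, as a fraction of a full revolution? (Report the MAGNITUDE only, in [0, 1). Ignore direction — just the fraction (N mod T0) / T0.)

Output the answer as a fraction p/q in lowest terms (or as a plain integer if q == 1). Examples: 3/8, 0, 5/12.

Answer: 0

Derivation:
Chain of 2 gears, tooth counts: [20, 18]
  gear 0: T0=20, direction=positive, advance = 20 mod 20 = 0 teeth = 0/20 turn
  gear 1: T1=18, direction=negative, advance = 20 mod 18 = 2 teeth = 2/18 turn
Gear 0: 20 mod 20 = 0
Fraction = 0 / 20 = 0/1 (gcd(0,20)=20) = 0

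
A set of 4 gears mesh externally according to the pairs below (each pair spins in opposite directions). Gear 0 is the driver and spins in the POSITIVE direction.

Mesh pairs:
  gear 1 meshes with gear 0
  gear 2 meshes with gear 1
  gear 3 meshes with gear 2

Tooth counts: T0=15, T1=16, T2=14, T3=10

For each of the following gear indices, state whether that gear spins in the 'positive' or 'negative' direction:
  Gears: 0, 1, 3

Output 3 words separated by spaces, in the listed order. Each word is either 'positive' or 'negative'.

Answer: positive negative negative

Derivation:
Gear 0 (driver): positive (depth 0)
  gear 1: meshes with gear 0 -> depth 1 -> negative (opposite of gear 0)
  gear 2: meshes with gear 1 -> depth 2 -> positive (opposite of gear 1)
  gear 3: meshes with gear 2 -> depth 3 -> negative (opposite of gear 2)
Queried indices 0, 1, 3 -> positive, negative, negative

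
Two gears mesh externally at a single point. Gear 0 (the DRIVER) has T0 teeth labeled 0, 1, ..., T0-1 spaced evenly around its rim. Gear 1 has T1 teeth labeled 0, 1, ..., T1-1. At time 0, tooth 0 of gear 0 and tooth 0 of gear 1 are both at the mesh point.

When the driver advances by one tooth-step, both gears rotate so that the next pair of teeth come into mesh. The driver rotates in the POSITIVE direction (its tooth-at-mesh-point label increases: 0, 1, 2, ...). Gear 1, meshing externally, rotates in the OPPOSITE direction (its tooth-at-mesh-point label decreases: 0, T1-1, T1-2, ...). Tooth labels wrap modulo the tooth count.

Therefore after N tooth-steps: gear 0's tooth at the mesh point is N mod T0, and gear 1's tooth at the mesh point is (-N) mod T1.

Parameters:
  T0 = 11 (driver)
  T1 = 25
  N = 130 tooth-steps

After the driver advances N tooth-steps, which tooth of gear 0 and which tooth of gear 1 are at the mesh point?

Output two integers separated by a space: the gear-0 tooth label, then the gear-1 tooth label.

Gear 0 (driver, T0=11): tooth at mesh = N mod T0
  130 = 11 * 11 + 9, so 130 mod 11 = 9
  gear 0 tooth = 9
Gear 1 (driven, T1=25): tooth at mesh = (-N) mod T1
  130 = 5 * 25 + 5, so 130 mod 25 = 5
  (-130) mod 25 = (-5) mod 25 = 25 - 5 = 20
Mesh after 130 steps: gear-0 tooth 9 meets gear-1 tooth 20

Answer: 9 20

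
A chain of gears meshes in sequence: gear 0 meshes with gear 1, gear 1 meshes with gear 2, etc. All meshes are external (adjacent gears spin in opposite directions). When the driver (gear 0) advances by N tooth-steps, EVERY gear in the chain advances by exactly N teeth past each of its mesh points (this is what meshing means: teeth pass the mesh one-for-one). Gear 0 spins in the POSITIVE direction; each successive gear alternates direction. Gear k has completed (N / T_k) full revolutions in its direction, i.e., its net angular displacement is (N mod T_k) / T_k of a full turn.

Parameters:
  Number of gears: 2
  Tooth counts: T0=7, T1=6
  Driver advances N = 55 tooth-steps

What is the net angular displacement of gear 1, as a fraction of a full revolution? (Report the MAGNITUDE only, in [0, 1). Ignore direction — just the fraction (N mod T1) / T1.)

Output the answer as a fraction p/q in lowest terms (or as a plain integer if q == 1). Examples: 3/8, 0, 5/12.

Answer: 1/6

Derivation:
Chain of 2 gears, tooth counts: [7, 6]
  gear 0: T0=7, direction=positive, advance = 55 mod 7 = 6 teeth = 6/7 turn
  gear 1: T1=6, direction=negative, advance = 55 mod 6 = 1 teeth = 1/6 turn
Gear 1: 55 mod 6 = 1
Fraction = 1 / 6 = 1/6 (gcd(1,6)=1) = 1/6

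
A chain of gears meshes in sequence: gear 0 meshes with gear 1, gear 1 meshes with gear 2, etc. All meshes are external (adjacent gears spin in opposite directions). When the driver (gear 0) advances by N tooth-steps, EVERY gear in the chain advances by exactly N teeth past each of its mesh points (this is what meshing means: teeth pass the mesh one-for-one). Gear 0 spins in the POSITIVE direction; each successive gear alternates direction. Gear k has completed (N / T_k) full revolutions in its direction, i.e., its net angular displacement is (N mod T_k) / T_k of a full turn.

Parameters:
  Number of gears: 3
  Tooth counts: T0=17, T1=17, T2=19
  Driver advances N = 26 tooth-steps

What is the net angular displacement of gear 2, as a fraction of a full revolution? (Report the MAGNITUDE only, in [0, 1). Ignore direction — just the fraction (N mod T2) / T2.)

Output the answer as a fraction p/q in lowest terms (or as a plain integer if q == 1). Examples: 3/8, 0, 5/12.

Chain of 3 gears, tooth counts: [17, 17, 19]
  gear 0: T0=17, direction=positive, advance = 26 mod 17 = 9 teeth = 9/17 turn
  gear 1: T1=17, direction=negative, advance = 26 mod 17 = 9 teeth = 9/17 turn
  gear 2: T2=19, direction=positive, advance = 26 mod 19 = 7 teeth = 7/19 turn
Gear 2: 26 mod 19 = 7
Fraction = 7 / 19 = 7/19 (gcd(7,19)=1) = 7/19

Answer: 7/19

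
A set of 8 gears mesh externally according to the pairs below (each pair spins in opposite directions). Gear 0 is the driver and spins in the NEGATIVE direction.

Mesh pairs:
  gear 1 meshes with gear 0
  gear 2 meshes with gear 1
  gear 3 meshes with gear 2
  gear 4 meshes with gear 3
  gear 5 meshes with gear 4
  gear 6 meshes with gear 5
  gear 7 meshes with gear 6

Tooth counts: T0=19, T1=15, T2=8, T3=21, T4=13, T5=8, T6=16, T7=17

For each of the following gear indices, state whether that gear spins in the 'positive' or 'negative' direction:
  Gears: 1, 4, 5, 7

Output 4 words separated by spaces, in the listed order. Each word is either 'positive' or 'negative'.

Answer: positive negative positive positive

Derivation:
Gear 0 (driver): negative (depth 0)
  gear 1: meshes with gear 0 -> depth 1 -> positive (opposite of gear 0)
  gear 2: meshes with gear 1 -> depth 2 -> negative (opposite of gear 1)
  gear 3: meshes with gear 2 -> depth 3 -> positive (opposite of gear 2)
  gear 4: meshes with gear 3 -> depth 4 -> negative (opposite of gear 3)
  gear 5: meshes with gear 4 -> depth 5 -> positive (opposite of gear 4)
  gear 6: meshes with gear 5 -> depth 6 -> negative (opposite of gear 5)
  gear 7: meshes with gear 6 -> depth 7 -> positive (opposite of gear 6)
Queried indices 1, 4, 5, 7 -> positive, negative, positive, positive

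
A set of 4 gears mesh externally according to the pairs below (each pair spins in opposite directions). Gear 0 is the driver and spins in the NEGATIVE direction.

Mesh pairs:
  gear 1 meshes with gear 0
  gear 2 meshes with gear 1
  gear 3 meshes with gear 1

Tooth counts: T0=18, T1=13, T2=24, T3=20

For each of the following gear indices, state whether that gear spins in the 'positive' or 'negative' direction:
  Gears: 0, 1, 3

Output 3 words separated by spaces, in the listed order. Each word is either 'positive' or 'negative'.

Answer: negative positive negative

Derivation:
Gear 0 (driver): negative (depth 0)
  gear 1: meshes with gear 0 -> depth 1 -> positive (opposite of gear 0)
  gear 2: meshes with gear 1 -> depth 2 -> negative (opposite of gear 1)
  gear 3: meshes with gear 1 -> depth 2 -> negative (opposite of gear 1)
Queried indices 0, 1, 3 -> negative, positive, negative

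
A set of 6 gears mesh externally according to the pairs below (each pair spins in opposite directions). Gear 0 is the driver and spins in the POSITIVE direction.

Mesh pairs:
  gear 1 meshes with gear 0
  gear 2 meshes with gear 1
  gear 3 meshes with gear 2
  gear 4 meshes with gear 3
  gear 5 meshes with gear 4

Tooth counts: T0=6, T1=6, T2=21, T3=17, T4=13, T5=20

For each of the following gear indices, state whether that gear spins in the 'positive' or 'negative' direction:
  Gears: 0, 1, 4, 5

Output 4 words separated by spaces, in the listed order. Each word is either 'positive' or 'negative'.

Answer: positive negative positive negative

Derivation:
Gear 0 (driver): positive (depth 0)
  gear 1: meshes with gear 0 -> depth 1 -> negative (opposite of gear 0)
  gear 2: meshes with gear 1 -> depth 2 -> positive (opposite of gear 1)
  gear 3: meshes with gear 2 -> depth 3 -> negative (opposite of gear 2)
  gear 4: meshes with gear 3 -> depth 4 -> positive (opposite of gear 3)
  gear 5: meshes with gear 4 -> depth 5 -> negative (opposite of gear 4)
Queried indices 0, 1, 4, 5 -> positive, negative, positive, negative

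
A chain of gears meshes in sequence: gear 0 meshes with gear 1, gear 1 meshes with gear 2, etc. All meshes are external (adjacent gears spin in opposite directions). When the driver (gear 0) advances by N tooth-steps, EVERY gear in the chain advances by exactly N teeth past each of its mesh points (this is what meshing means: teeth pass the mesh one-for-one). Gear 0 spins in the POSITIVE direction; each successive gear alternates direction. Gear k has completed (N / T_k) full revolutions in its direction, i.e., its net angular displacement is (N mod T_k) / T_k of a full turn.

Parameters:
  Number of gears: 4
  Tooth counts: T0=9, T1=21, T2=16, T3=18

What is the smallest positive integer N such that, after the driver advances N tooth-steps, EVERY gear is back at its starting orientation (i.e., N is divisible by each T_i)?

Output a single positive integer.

Answer: 1008

Derivation:
Gear k returns to start when N is a multiple of T_k.
All gears at start simultaneously when N is a common multiple of [9, 21, 16, 18]; the smallest such N is lcm(9, 21, 16, 18).
Start: lcm = T0 = 9
Fold in T1=21: gcd(9, 21) = 3; lcm(9, 21) = 9 * 21 / 3 = 189 / 3 = 63
Fold in T2=16: gcd(63, 16) = 1; lcm(63, 16) = 63 * 16 / 1 = 1008 / 1 = 1008
Fold in T3=18: gcd(1008, 18) = 18; lcm(1008, 18) = 1008 * 18 / 18 = 18144 / 18 = 1008
Full cycle length = 1008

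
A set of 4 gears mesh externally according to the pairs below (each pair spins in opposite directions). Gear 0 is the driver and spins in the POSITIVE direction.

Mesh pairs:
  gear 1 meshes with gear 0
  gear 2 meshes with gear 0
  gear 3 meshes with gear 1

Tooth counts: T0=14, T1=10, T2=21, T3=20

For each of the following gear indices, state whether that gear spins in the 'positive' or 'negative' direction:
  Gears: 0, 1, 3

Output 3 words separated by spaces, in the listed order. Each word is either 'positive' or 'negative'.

Answer: positive negative positive

Derivation:
Gear 0 (driver): positive (depth 0)
  gear 1: meshes with gear 0 -> depth 1 -> negative (opposite of gear 0)
  gear 2: meshes with gear 0 -> depth 1 -> negative (opposite of gear 0)
  gear 3: meshes with gear 1 -> depth 2 -> positive (opposite of gear 1)
Queried indices 0, 1, 3 -> positive, negative, positive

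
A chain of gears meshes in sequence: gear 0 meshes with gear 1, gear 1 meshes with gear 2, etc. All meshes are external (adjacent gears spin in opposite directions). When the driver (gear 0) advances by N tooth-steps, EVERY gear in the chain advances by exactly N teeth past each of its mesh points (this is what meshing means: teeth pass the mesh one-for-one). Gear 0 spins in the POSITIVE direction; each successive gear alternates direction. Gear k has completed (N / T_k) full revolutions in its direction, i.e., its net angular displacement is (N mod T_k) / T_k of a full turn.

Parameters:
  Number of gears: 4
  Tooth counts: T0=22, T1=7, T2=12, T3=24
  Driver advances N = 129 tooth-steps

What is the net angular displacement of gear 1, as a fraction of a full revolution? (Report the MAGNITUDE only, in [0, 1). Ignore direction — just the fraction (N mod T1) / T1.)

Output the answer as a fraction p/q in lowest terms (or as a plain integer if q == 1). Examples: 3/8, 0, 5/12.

Chain of 4 gears, tooth counts: [22, 7, 12, 24]
  gear 0: T0=22, direction=positive, advance = 129 mod 22 = 19 teeth = 19/22 turn
  gear 1: T1=7, direction=negative, advance = 129 mod 7 = 3 teeth = 3/7 turn
  gear 2: T2=12, direction=positive, advance = 129 mod 12 = 9 teeth = 9/12 turn
  gear 3: T3=24, direction=negative, advance = 129 mod 24 = 9 teeth = 9/24 turn
Gear 1: 129 mod 7 = 3
Fraction = 3 / 7 = 3/7 (gcd(3,7)=1) = 3/7

Answer: 3/7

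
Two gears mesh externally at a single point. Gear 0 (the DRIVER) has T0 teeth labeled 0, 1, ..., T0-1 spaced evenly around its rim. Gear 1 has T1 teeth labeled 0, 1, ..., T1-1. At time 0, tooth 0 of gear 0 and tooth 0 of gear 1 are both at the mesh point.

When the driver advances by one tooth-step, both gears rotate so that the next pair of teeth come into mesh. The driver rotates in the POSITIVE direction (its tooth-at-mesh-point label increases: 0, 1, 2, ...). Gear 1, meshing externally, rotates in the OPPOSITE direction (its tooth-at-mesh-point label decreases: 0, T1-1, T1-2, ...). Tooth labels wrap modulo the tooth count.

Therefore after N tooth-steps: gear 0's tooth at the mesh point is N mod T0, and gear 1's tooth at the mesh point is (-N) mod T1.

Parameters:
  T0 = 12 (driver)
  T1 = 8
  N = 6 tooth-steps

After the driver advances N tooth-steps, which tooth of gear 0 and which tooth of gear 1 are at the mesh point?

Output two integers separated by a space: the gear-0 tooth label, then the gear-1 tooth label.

Gear 0 (driver, T0=12): tooth at mesh = N mod T0
  6 = 0 * 12 + 6, so 6 mod 12 = 6
  gear 0 tooth = 6
Gear 1 (driven, T1=8): tooth at mesh = (-N) mod T1
  6 = 0 * 8 + 6, so 6 mod 8 = 6
  (-6) mod 8 = (-6) mod 8 = 8 - 6 = 2
Mesh after 6 steps: gear-0 tooth 6 meets gear-1 tooth 2

Answer: 6 2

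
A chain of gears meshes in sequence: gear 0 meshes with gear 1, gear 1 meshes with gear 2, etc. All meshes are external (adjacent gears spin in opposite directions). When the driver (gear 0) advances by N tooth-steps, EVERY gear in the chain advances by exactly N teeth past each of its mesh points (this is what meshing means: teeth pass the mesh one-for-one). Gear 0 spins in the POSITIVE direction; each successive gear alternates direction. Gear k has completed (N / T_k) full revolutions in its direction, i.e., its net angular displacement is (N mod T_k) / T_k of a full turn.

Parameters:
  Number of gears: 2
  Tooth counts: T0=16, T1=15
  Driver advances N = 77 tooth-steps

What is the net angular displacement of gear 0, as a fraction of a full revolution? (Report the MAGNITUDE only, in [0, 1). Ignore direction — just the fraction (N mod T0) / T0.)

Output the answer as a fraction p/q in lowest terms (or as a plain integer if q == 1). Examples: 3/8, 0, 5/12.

Chain of 2 gears, tooth counts: [16, 15]
  gear 0: T0=16, direction=positive, advance = 77 mod 16 = 13 teeth = 13/16 turn
  gear 1: T1=15, direction=negative, advance = 77 mod 15 = 2 teeth = 2/15 turn
Gear 0: 77 mod 16 = 13
Fraction = 13 / 16 = 13/16 (gcd(13,16)=1) = 13/16

Answer: 13/16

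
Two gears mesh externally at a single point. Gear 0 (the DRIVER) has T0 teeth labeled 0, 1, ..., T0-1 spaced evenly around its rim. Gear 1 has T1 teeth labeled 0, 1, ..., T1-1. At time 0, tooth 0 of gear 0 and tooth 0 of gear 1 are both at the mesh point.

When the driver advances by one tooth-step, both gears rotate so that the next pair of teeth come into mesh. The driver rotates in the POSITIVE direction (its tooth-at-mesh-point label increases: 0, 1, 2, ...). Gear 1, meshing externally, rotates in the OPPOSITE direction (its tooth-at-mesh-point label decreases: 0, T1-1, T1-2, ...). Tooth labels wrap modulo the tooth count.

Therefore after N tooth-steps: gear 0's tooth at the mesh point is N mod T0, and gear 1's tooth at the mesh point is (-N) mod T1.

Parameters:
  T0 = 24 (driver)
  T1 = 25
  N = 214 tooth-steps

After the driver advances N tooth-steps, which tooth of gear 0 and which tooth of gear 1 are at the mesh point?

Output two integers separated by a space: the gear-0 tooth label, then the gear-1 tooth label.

Answer: 22 11

Derivation:
Gear 0 (driver, T0=24): tooth at mesh = N mod T0
  214 = 8 * 24 + 22, so 214 mod 24 = 22
  gear 0 tooth = 22
Gear 1 (driven, T1=25): tooth at mesh = (-N) mod T1
  214 = 8 * 25 + 14, so 214 mod 25 = 14
  (-214) mod 25 = (-14) mod 25 = 25 - 14 = 11
Mesh after 214 steps: gear-0 tooth 22 meets gear-1 tooth 11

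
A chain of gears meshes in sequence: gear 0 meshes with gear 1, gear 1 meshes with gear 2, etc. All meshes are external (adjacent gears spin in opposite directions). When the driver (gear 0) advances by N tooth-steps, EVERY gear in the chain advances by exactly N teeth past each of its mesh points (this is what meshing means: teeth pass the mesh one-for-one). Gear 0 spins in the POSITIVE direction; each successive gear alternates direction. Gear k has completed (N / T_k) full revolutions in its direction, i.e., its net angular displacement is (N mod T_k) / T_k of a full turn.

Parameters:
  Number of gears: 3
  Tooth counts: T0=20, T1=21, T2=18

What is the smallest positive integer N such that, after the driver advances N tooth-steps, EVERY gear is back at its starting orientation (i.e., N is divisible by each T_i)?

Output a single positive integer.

Answer: 1260

Derivation:
Gear k returns to start when N is a multiple of T_k.
All gears at start simultaneously when N is a common multiple of [20, 21, 18]; the smallest such N is lcm(20, 21, 18).
Start: lcm = T0 = 20
Fold in T1=21: gcd(20, 21) = 1; lcm(20, 21) = 20 * 21 / 1 = 420 / 1 = 420
Fold in T2=18: gcd(420, 18) = 6; lcm(420, 18) = 420 * 18 / 6 = 7560 / 6 = 1260
Full cycle length = 1260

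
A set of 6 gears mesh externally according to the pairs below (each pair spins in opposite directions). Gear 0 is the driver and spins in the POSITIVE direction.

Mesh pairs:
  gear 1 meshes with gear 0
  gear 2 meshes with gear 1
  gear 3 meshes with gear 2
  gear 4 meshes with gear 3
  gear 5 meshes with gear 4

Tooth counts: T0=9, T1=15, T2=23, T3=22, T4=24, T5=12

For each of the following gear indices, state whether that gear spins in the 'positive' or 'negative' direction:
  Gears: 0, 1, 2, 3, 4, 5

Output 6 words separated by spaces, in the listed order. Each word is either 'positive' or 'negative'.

Gear 0 (driver): positive (depth 0)
  gear 1: meshes with gear 0 -> depth 1 -> negative (opposite of gear 0)
  gear 2: meshes with gear 1 -> depth 2 -> positive (opposite of gear 1)
  gear 3: meshes with gear 2 -> depth 3 -> negative (opposite of gear 2)
  gear 4: meshes with gear 3 -> depth 4 -> positive (opposite of gear 3)
  gear 5: meshes with gear 4 -> depth 5 -> negative (opposite of gear 4)
Queried indices 0, 1, 2, 3, 4, 5 -> positive, negative, positive, negative, positive, negative

Answer: positive negative positive negative positive negative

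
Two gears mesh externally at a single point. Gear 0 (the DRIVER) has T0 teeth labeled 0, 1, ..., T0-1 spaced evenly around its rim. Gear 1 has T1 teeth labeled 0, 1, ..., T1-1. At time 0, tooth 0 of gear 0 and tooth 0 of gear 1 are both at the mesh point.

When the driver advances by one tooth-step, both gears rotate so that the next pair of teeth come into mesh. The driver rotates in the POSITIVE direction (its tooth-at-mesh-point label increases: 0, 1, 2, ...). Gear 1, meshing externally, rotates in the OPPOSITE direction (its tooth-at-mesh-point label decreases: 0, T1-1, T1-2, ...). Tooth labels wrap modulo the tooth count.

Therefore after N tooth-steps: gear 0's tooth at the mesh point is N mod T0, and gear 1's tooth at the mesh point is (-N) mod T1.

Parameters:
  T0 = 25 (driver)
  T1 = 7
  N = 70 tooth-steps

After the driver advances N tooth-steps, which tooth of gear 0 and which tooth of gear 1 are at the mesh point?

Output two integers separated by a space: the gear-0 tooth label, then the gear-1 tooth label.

Gear 0 (driver, T0=25): tooth at mesh = N mod T0
  70 = 2 * 25 + 20, so 70 mod 25 = 20
  gear 0 tooth = 20
Gear 1 (driven, T1=7): tooth at mesh = (-N) mod T1
  70 = 10 * 7 + 0, so 70 mod 7 = 0
  (-70) mod 7 = 0
Mesh after 70 steps: gear-0 tooth 20 meets gear-1 tooth 0

Answer: 20 0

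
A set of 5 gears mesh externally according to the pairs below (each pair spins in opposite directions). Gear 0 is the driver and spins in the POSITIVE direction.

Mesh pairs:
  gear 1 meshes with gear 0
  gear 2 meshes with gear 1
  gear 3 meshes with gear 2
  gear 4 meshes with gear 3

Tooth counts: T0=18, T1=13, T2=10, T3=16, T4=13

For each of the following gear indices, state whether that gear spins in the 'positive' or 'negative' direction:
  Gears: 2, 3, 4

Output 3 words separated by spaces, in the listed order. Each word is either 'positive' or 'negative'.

Gear 0 (driver): positive (depth 0)
  gear 1: meshes with gear 0 -> depth 1 -> negative (opposite of gear 0)
  gear 2: meshes with gear 1 -> depth 2 -> positive (opposite of gear 1)
  gear 3: meshes with gear 2 -> depth 3 -> negative (opposite of gear 2)
  gear 4: meshes with gear 3 -> depth 4 -> positive (opposite of gear 3)
Queried indices 2, 3, 4 -> positive, negative, positive

Answer: positive negative positive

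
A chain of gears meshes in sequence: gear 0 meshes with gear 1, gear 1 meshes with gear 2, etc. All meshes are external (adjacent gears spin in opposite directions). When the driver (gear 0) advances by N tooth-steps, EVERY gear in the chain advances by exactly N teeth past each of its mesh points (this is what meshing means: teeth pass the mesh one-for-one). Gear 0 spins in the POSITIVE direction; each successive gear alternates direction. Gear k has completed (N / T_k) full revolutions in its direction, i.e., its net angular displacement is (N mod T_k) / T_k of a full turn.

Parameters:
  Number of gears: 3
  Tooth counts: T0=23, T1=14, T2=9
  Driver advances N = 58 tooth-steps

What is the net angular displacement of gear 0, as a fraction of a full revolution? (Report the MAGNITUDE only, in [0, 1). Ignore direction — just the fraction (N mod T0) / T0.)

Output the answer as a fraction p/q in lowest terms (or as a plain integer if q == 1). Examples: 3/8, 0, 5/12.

Answer: 12/23

Derivation:
Chain of 3 gears, tooth counts: [23, 14, 9]
  gear 0: T0=23, direction=positive, advance = 58 mod 23 = 12 teeth = 12/23 turn
  gear 1: T1=14, direction=negative, advance = 58 mod 14 = 2 teeth = 2/14 turn
  gear 2: T2=9, direction=positive, advance = 58 mod 9 = 4 teeth = 4/9 turn
Gear 0: 58 mod 23 = 12
Fraction = 12 / 23 = 12/23 (gcd(12,23)=1) = 12/23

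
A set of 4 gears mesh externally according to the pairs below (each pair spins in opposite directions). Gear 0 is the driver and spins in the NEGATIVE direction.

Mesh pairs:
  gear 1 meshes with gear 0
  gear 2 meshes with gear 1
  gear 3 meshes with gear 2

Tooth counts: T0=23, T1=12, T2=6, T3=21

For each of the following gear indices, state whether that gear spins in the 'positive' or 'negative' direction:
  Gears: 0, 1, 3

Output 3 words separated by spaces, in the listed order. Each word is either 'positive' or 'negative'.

Answer: negative positive positive

Derivation:
Gear 0 (driver): negative (depth 0)
  gear 1: meshes with gear 0 -> depth 1 -> positive (opposite of gear 0)
  gear 2: meshes with gear 1 -> depth 2 -> negative (opposite of gear 1)
  gear 3: meshes with gear 2 -> depth 3 -> positive (opposite of gear 2)
Queried indices 0, 1, 3 -> negative, positive, positive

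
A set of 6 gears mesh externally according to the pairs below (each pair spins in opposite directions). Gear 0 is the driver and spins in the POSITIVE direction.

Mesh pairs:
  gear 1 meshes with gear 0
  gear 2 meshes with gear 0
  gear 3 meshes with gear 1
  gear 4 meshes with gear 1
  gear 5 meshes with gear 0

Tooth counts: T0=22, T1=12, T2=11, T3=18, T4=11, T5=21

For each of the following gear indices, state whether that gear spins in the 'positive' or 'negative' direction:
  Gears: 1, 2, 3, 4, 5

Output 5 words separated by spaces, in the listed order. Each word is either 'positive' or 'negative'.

Gear 0 (driver): positive (depth 0)
  gear 1: meshes with gear 0 -> depth 1 -> negative (opposite of gear 0)
  gear 2: meshes with gear 0 -> depth 1 -> negative (opposite of gear 0)
  gear 3: meshes with gear 1 -> depth 2 -> positive (opposite of gear 1)
  gear 4: meshes with gear 1 -> depth 2 -> positive (opposite of gear 1)
  gear 5: meshes with gear 0 -> depth 1 -> negative (opposite of gear 0)
Queried indices 1, 2, 3, 4, 5 -> negative, negative, positive, positive, negative

Answer: negative negative positive positive negative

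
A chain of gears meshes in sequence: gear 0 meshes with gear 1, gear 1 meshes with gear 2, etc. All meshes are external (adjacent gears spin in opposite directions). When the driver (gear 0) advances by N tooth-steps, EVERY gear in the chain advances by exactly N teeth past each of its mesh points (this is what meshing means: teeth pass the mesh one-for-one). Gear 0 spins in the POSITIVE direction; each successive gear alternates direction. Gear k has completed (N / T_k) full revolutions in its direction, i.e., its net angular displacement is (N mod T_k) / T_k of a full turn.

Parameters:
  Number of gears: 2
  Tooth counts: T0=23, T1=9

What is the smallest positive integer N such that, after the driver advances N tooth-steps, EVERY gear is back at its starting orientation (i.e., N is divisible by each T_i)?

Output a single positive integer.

Gear k returns to start when N is a multiple of T_k.
All gears at start simultaneously when N is a common multiple of [23, 9]; the smallest such N is lcm(23, 9).
Start: lcm = T0 = 23
Fold in T1=9: gcd(23, 9) = 1; lcm(23, 9) = 23 * 9 / 1 = 207 / 1 = 207
Full cycle length = 207

Answer: 207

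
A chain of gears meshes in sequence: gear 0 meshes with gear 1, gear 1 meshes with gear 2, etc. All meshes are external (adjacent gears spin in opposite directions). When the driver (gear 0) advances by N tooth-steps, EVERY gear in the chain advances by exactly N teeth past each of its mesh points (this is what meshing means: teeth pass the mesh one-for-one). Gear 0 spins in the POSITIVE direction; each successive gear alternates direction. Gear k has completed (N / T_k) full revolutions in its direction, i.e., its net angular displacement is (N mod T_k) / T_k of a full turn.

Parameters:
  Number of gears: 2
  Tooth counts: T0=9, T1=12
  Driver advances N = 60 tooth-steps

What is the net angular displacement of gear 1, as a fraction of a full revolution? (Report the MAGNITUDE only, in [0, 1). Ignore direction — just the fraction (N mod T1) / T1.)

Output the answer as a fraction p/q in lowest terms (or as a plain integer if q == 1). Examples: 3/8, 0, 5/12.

Chain of 2 gears, tooth counts: [9, 12]
  gear 0: T0=9, direction=positive, advance = 60 mod 9 = 6 teeth = 6/9 turn
  gear 1: T1=12, direction=negative, advance = 60 mod 12 = 0 teeth = 0/12 turn
Gear 1: 60 mod 12 = 0
Fraction = 0 / 12 = 0/1 (gcd(0,12)=12) = 0

Answer: 0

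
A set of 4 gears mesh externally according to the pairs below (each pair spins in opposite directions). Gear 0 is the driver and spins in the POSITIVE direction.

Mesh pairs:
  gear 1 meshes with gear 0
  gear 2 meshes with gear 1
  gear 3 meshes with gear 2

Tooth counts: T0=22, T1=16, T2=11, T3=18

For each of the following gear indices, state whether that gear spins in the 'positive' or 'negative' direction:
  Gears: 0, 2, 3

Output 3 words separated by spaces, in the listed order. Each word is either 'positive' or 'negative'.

Answer: positive positive negative

Derivation:
Gear 0 (driver): positive (depth 0)
  gear 1: meshes with gear 0 -> depth 1 -> negative (opposite of gear 0)
  gear 2: meshes with gear 1 -> depth 2 -> positive (opposite of gear 1)
  gear 3: meshes with gear 2 -> depth 3 -> negative (opposite of gear 2)
Queried indices 0, 2, 3 -> positive, positive, negative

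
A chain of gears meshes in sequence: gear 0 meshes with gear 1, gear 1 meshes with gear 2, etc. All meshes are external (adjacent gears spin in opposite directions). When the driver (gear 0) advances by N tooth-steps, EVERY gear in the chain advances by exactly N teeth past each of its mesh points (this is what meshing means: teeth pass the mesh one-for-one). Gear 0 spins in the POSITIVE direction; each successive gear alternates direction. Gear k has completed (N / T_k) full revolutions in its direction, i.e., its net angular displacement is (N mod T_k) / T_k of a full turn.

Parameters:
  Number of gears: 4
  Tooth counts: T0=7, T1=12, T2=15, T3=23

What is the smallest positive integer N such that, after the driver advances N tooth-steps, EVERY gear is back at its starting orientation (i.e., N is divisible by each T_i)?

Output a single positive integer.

Gear k returns to start when N is a multiple of T_k.
All gears at start simultaneously when N is a common multiple of [7, 12, 15, 23]; the smallest such N is lcm(7, 12, 15, 23).
Start: lcm = T0 = 7
Fold in T1=12: gcd(7, 12) = 1; lcm(7, 12) = 7 * 12 / 1 = 84 / 1 = 84
Fold in T2=15: gcd(84, 15) = 3; lcm(84, 15) = 84 * 15 / 3 = 1260 / 3 = 420
Fold in T3=23: gcd(420, 23) = 1; lcm(420, 23) = 420 * 23 / 1 = 9660 / 1 = 9660
Full cycle length = 9660

Answer: 9660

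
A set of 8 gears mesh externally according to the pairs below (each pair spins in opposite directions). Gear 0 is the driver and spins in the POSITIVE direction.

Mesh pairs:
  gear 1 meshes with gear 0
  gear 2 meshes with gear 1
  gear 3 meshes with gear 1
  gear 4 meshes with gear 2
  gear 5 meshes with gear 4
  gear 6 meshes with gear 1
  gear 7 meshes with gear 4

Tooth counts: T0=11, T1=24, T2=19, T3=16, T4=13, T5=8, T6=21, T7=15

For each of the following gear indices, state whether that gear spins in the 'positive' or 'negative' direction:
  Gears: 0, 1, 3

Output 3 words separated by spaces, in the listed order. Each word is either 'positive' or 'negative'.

Answer: positive negative positive

Derivation:
Gear 0 (driver): positive (depth 0)
  gear 1: meshes with gear 0 -> depth 1 -> negative (opposite of gear 0)
  gear 2: meshes with gear 1 -> depth 2 -> positive (opposite of gear 1)
  gear 3: meshes with gear 1 -> depth 2 -> positive (opposite of gear 1)
  gear 4: meshes with gear 2 -> depth 3 -> negative (opposite of gear 2)
  gear 5: meshes with gear 4 -> depth 4 -> positive (opposite of gear 4)
  gear 6: meshes with gear 1 -> depth 2 -> positive (opposite of gear 1)
  gear 7: meshes with gear 4 -> depth 4 -> positive (opposite of gear 4)
Queried indices 0, 1, 3 -> positive, negative, positive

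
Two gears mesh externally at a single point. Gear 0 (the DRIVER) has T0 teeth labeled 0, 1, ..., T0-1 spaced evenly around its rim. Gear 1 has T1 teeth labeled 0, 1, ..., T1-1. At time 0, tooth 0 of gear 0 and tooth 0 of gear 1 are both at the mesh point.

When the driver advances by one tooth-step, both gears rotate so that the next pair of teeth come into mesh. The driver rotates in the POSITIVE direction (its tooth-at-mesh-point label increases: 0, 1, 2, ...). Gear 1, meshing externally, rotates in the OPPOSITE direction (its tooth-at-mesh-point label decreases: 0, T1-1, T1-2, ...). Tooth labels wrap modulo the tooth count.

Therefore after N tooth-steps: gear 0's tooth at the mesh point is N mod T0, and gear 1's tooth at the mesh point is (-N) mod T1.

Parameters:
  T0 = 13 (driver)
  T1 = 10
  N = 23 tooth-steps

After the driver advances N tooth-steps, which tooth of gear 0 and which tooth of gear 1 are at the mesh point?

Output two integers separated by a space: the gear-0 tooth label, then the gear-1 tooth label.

Answer: 10 7

Derivation:
Gear 0 (driver, T0=13): tooth at mesh = N mod T0
  23 = 1 * 13 + 10, so 23 mod 13 = 10
  gear 0 tooth = 10
Gear 1 (driven, T1=10): tooth at mesh = (-N) mod T1
  23 = 2 * 10 + 3, so 23 mod 10 = 3
  (-23) mod 10 = (-3) mod 10 = 10 - 3 = 7
Mesh after 23 steps: gear-0 tooth 10 meets gear-1 tooth 7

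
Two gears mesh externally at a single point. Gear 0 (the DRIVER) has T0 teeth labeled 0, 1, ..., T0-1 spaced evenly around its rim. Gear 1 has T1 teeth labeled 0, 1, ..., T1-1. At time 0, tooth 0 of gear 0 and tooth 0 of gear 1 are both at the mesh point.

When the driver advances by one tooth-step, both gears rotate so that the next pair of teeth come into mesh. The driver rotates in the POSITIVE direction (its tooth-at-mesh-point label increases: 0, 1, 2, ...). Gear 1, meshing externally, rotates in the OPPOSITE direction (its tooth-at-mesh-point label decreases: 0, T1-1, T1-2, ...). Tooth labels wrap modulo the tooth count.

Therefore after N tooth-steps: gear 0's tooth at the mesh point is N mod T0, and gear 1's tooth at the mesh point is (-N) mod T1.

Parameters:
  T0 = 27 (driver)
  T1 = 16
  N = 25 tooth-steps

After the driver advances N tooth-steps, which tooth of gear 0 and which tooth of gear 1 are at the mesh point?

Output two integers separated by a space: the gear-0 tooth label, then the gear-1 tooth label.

Gear 0 (driver, T0=27): tooth at mesh = N mod T0
  25 = 0 * 27 + 25, so 25 mod 27 = 25
  gear 0 tooth = 25
Gear 1 (driven, T1=16): tooth at mesh = (-N) mod T1
  25 = 1 * 16 + 9, so 25 mod 16 = 9
  (-25) mod 16 = (-9) mod 16 = 16 - 9 = 7
Mesh after 25 steps: gear-0 tooth 25 meets gear-1 tooth 7

Answer: 25 7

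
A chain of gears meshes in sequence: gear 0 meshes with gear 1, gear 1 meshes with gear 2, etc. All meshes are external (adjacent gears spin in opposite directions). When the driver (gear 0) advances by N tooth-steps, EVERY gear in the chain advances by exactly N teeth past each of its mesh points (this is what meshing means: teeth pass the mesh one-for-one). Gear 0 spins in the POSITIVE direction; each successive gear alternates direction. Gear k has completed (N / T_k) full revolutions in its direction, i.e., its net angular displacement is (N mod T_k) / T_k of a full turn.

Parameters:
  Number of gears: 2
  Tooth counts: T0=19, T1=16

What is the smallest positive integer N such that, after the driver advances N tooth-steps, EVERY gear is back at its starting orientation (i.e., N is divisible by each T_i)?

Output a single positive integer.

Gear k returns to start when N is a multiple of T_k.
All gears at start simultaneously when N is a common multiple of [19, 16]; the smallest such N is lcm(19, 16).
Start: lcm = T0 = 19
Fold in T1=16: gcd(19, 16) = 1; lcm(19, 16) = 19 * 16 / 1 = 304 / 1 = 304
Full cycle length = 304

Answer: 304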